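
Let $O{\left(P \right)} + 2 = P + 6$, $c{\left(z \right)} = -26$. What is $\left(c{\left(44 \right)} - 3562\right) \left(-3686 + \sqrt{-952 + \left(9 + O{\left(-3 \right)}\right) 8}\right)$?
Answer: $13225368 - 7176 i \sqrt{218} \approx 1.3225 \cdot 10^{7} - 1.0595 \cdot 10^{5} i$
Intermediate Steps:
$O{\left(P \right)} = 4 + P$ ($O{\left(P \right)} = -2 + \left(P + 6\right) = -2 + \left(6 + P\right) = 4 + P$)
$\left(c{\left(44 \right)} - 3562\right) \left(-3686 + \sqrt{-952 + \left(9 + O{\left(-3 \right)}\right) 8}\right) = \left(-26 - 3562\right) \left(-3686 + \sqrt{-952 + \left(9 + \left(4 - 3\right)\right) 8}\right) = - 3588 \left(-3686 + \sqrt{-952 + \left(9 + 1\right) 8}\right) = - 3588 \left(-3686 + \sqrt{-952 + 10 \cdot 8}\right) = - 3588 \left(-3686 + \sqrt{-952 + 80}\right) = - 3588 \left(-3686 + \sqrt{-872}\right) = - 3588 \left(-3686 + 2 i \sqrt{218}\right) = 13225368 - 7176 i \sqrt{218}$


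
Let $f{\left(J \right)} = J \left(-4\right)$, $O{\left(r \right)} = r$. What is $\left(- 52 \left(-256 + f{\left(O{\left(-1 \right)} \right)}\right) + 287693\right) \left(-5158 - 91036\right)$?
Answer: $-28934866618$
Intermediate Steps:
$f{\left(J \right)} = - 4 J$
$\left(- 52 \left(-256 + f{\left(O{\left(-1 \right)} \right)}\right) + 287693\right) \left(-5158 - 91036\right) = \left(- 52 \left(-256 - -4\right) + 287693\right) \left(-5158 - 91036\right) = \left(- 52 \left(-256 + 4\right) + 287693\right) \left(-96194\right) = \left(\left(-52\right) \left(-252\right) + 287693\right) \left(-96194\right) = \left(13104 + 287693\right) \left(-96194\right) = 300797 \left(-96194\right) = -28934866618$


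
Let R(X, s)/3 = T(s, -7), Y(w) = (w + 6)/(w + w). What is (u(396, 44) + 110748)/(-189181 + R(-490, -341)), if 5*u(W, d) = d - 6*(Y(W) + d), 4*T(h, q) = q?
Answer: -24354746/41620975 ≈ -0.58516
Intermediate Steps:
Y(w) = (6 + w)/(2*w) (Y(w) = (6 + w)/((2*w)) = (6 + w)*(1/(2*w)) = (6 + w)/(2*w))
T(h, q) = q/4
R(X, s) = -21/4 (R(X, s) = 3*((¼)*(-7)) = 3*(-7/4) = -21/4)
u(W, d) = -d - 3*(6 + W)/(5*W) (u(W, d) = (d - 6*((6 + W)/(2*W) + d))/5 = (d - 6*(d + (6 + W)/(2*W)))/5 = (d + (-6*d - 3*(6 + W)/W))/5 = (-5*d - 3*(6 + W)/W)/5 = -d - 3*(6 + W)/(5*W))
(u(396, 44) + 110748)/(-189181 + R(-490, -341)) = ((-⅗ - 1*44 - 18/5/396) + 110748)/(-189181 - 21/4) = ((-⅗ - 44 - 18/5*1/396) + 110748)/(-756745/4) = ((-⅗ - 44 - 1/110) + 110748)*(-4/756745) = (-4907/110 + 110748)*(-4/756745) = (12177373/110)*(-4/756745) = -24354746/41620975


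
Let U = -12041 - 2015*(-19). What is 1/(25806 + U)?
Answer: 1/52050 ≈ 1.9212e-5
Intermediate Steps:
U = 26244 (U = -12041 + 38285 = 26244)
1/(25806 + U) = 1/(25806 + 26244) = 1/52050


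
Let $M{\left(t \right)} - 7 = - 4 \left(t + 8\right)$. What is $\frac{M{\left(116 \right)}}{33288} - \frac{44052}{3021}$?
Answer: $- \frac{8584095}{588088} \approx -14.597$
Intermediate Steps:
$M{\left(t \right)} = -25 - 4 t$ ($M{\left(t \right)} = 7 - 4 \left(t + 8\right) = 7 - 4 \left(8 + t\right) = 7 - \left(32 + 4 t\right) = -25 - 4 t$)
$\frac{M{\left(116 \right)}}{33288} - \frac{44052}{3021} = \frac{-25 - 464}{33288} - \frac{44052}{3021} = \left(-25 - 464\right) \frac{1}{33288} - \frac{14684}{1007} = \left(-489\right) \frac{1}{33288} - \frac{14684}{1007} = - \frac{163}{11096} - \frac{14684}{1007} = - \frac{8584095}{588088}$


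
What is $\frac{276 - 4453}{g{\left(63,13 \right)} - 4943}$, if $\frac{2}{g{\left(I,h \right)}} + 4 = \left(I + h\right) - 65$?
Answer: $\frac{29239}{34599} \approx 0.84508$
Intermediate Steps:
$g{\left(I,h \right)} = \frac{2}{-69 + I + h}$ ($g{\left(I,h \right)} = \frac{2}{-4 - \left(65 - I - h\right)} = \frac{2}{-4 + \left(-65 + I + h\right)} = \frac{2}{-69 + I + h}$)
$\frac{276 - 4453}{g{\left(63,13 \right)} - 4943} = \frac{276 - 4453}{\frac{2}{-69 + 63 + 13} - 4943} = - \frac{4177}{\frac{2}{7} - 4943} = - \frac{4177}{- \frac{34599}{7}} = \left(-4177\right) \left(- \frac{7}{34599}\right) = \frac{29239}{34599}$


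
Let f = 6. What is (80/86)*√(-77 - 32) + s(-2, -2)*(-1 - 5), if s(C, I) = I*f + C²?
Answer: 48 + 40*I*√109/43 ≈ 48.0 + 9.7119*I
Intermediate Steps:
s(C, I) = C² + 6*I (s(C, I) = I*6 + C² = 6*I + C² = C² + 6*I)
(80/86)*√(-77 - 32) + s(-2, -2)*(-1 - 5) = (80/86)*√(-77 - 32) + ((-2)² + 6*(-2))*(-1 - 5) = (80*(1/86))*√(-109) + (4 - 12)*(-6) = 40*(I*√109)/43 - 8*(-6) = 40*I*√109/43 + 48 = 48 + 40*I*√109/43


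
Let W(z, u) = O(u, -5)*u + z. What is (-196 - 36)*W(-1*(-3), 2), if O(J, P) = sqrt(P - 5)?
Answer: -696 - 464*I*sqrt(10) ≈ -696.0 - 1467.3*I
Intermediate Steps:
O(J, P) = sqrt(-5 + P)
W(z, u) = z + I*u*sqrt(10) (W(z, u) = sqrt(-5 - 5)*u + z = sqrt(-10)*u + z = (I*sqrt(10))*u + z = I*u*sqrt(10) + z = z + I*u*sqrt(10))
(-196 - 36)*W(-1*(-3), 2) = (-196 - 36)*(-1*(-3) + I*2*sqrt(10)) = -232*(3 + 2*I*sqrt(10)) = -696 - 464*I*sqrt(10)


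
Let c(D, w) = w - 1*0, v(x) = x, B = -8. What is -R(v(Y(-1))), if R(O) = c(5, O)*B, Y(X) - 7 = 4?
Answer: 88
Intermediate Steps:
Y(X) = 11 (Y(X) = 7 + 4 = 11)
c(D, w) = w (c(D, w) = w + 0 = w)
R(O) = -8*O (R(O) = O*(-8) = -8*O)
-R(v(Y(-1))) = -(-8)*11 = -1*(-88) = 88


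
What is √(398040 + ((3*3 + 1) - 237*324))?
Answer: 29*√382 ≈ 566.80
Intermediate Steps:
√(398040 + ((3*3 + 1) - 237*324)) = √(398040 + ((9 + 1) - 76788)) = √(398040 + (10 - 76788)) = √(398040 - 76778) = √321262 = 29*√382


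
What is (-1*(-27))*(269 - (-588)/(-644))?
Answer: 166482/23 ≈ 7238.3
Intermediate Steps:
(-1*(-27))*(269 - (-588)/(-644)) = 27*(269 - (-588)*(-1)/644) = 27*(269 - 1*21/23) = 27*(269 - 21/23) = 27*(6166/23) = 166482/23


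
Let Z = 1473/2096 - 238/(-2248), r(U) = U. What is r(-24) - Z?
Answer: -14611693/588976 ≈ -24.809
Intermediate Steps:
Z = 476269/588976 (Z = 1473*(1/2096) - 238*(-1/2248) = 1473/2096 + 119/1124 = 476269/588976 ≈ 0.80864)
r(-24) - Z = -24 - 1*476269/588976 = -24 - 476269/588976 = -14611693/588976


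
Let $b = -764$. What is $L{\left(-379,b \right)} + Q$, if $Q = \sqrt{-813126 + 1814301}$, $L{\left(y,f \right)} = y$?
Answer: $-379 + 5 \sqrt{40047} \approx 621.59$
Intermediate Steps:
$Q = 5 \sqrt{40047}$ ($Q = \sqrt{1001175} = 5 \sqrt{40047} \approx 1000.6$)
$L{\left(-379,b \right)} + Q = -379 + 5 \sqrt{40047}$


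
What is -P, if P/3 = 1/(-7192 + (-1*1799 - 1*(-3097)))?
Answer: 3/5894 ≈ 0.00050899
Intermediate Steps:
P = -3/5894 (P = 3/(-7192 + (-1*1799 - 1*(-3097))) = 3/(-7192 + (-1799 + 3097)) = 3/(-7192 + 1298) = 3/(-5894) = 3*(-1/5894) = -3/5894 ≈ -0.00050899)
-P = -1*(-3/5894) = 3/5894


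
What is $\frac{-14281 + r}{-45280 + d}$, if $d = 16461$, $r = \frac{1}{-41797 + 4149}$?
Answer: $\frac{537651089}{1084977712} \approx 0.49554$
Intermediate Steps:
$r = - \frac{1}{37648}$ ($r = \frac{1}{-37648} = - \frac{1}{37648} \approx -2.6562 \cdot 10^{-5}$)
$\frac{-14281 + r}{-45280 + d} = \frac{-14281 - \frac{1}{37648}}{-45280 + 16461} = - \frac{537651089}{37648 \left(-28819\right)} = \left(- \frac{537651089}{37648}\right) \left(- \frac{1}{28819}\right) = \frac{537651089}{1084977712}$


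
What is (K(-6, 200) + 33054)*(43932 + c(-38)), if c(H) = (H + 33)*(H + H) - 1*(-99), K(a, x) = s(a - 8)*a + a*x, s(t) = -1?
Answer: 1414934460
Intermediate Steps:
K(a, x) = -a + a*x
c(H) = 99 + 2*H*(33 + H) (c(H) = (33 + H)*(2*H) + 99 = 2*H*(33 + H) + 99 = 99 + 2*H*(33 + H))
(K(-6, 200) + 33054)*(43932 + c(-38)) = (-6*(-1 + 200) + 33054)*(43932 + (99 + 2*(-38)**2 + 66*(-38))) = (-6*199 + 33054)*(43932 + (99 + 2*1444 - 2508)) = (-1194 + 33054)*(43932 + (99 + 2888 - 2508)) = 31860*(43932 + 479) = 31860*44411 = 1414934460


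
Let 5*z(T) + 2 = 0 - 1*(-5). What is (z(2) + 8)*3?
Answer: 129/5 ≈ 25.800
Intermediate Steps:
z(T) = ⅗ (z(T) = -⅖ + (0 - 1*(-5))/5 = -⅖ + (0 + 5)/5 = -⅖ + (⅕)*5 = -⅖ + 1 = ⅗)
(z(2) + 8)*3 = (⅗ + 8)*3 = (43/5)*3 = 129/5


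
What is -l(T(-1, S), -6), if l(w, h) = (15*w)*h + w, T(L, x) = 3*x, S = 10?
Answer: 2670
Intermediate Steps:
l(w, h) = w + 15*h*w (l(w, h) = 15*h*w + w = w + 15*h*w)
-l(T(-1, S), -6) = -3*10*(1 + 15*(-6)) = -30*(1 - 90) = -30*(-89) = -1*(-2670) = 2670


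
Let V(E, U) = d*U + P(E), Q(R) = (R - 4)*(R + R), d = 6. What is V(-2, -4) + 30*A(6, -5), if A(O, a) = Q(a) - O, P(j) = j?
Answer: 2494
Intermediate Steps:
Q(R) = 2*R*(-4 + R) (Q(R) = (-4 + R)*(2*R) = 2*R*(-4 + R))
A(O, a) = -O + 2*a*(-4 + a) (A(O, a) = 2*a*(-4 + a) - O = -O + 2*a*(-4 + a))
V(E, U) = E + 6*U (V(E, U) = 6*U + E = E + 6*U)
V(-2, -4) + 30*A(6, -5) = (-2 + 6*(-4)) + 30*(-1*6 + 2*(-5)*(-4 - 5)) = (-2 - 24) + 30*(-6 + 2*(-5)*(-9)) = -26 + 30*(-6 + 90) = -26 + 30*84 = -26 + 2520 = 2494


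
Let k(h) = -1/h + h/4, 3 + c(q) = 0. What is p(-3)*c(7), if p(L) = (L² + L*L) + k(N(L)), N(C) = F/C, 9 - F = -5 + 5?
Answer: -211/4 ≈ -52.750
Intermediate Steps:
F = 9 (F = 9 - (-5 + 5) = 9 - 1*0 = 9 + 0 = 9)
c(q) = -3 (c(q) = -3 + 0 = -3)
N(C) = 9/C
k(h) = -1/h + h/4 (k(h) = -1/h + h*(¼) = -1/h + h/4)
p(L) = 2*L² - L/9 + 9/(4*L) (p(L) = (L² + L*L) + (-1/(9/L) + (9/L)/4) = (L² + L²) + (-L/9 + 9/(4*L)) = 2*L² + (-L/9 + 9/(4*L)) = 2*L² - L/9 + 9/(4*L))
p(-3)*c(7) = (2*(-3)² - ⅑*(-3) + (9/4)/(-3))*(-3) = (2*9 + ⅓ + (9/4)*(-⅓))*(-3) = (18 + ⅓ - ¾)*(-3) = (211/12)*(-3) = -211/4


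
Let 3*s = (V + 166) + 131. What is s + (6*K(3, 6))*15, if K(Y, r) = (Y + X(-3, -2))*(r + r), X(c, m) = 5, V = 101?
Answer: 26318/3 ≈ 8772.7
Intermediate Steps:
s = 398/3 (s = ((101 + 166) + 131)/3 = (267 + 131)/3 = (1/3)*398 = 398/3 ≈ 132.67)
K(Y, r) = 2*r*(5 + Y) (K(Y, r) = (Y + 5)*(r + r) = (5 + Y)*(2*r) = 2*r*(5 + Y))
s + (6*K(3, 6))*15 = 398/3 + (6*(2*6*(5 + 3)))*15 = 398/3 + (6*(2*6*8))*15 = 398/3 + (6*96)*15 = 398/3 + 576*15 = 398/3 + 8640 = 26318/3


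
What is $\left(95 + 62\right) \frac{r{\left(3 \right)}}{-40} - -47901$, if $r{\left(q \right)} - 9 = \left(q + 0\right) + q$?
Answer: $\frac{382737}{8} \approx 47842.0$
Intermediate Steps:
$r{\left(q \right)} = 9 + 2 q$ ($r{\left(q \right)} = 9 + \left(\left(q + 0\right) + q\right) = 9 + \left(q + q\right) = 9 + 2 q$)
$\left(95 + 62\right) \frac{r{\left(3 \right)}}{-40} - -47901 = \left(95 + 62\right) \frac{9 + 2 \cdot 3}{-40} - -47901 = 157 \left(9 + 6\right) \left(- \frac{1}{40}\right) + 47901 = 157 \cdot 15 \left(- \frac{1}{40}\right) + 47901 = 157 \left(- \frac{3}{8}\right) + 47901 = - \frac{471}{8} + 47901 = \frac{382737}{8}$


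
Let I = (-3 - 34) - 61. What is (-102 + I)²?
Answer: 40000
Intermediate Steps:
I = -98 (I = -37 - 61 = -98)
(-102 + I)² = (-102 - 98)² = (-200)² = 40000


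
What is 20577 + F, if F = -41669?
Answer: -21092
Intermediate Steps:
20577 + F = 20577 - 41669 = -21092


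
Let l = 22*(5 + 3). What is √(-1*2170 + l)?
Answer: I*√1994 ≈ 44.654*I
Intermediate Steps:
l = 176 (l = 22*8 = 176)
√(-1*2170 + l) = √(-1*2170 + 176) = √(-2170 + 176) = √(-1994) = I*√1994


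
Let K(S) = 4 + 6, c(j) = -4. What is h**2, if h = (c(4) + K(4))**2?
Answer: 1296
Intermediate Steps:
K(S) = 10
h = 36 (h = (-4 + 10)**2 = 6**2 = 36)
h**2 = 36**2 = 1296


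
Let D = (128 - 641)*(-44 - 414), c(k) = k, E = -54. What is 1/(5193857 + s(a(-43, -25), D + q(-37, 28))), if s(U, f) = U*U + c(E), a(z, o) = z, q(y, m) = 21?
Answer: 1/5195652 ≈ 1.9247e-7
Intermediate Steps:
D = 234954 (D = -513*(-458) = 234954)
s(U, f) = -54 + U**2 (s(U, f) = U*U - 54 = U**2 - 54 = -54 + U**2)
1/(5193857 + s(a(-43, -25), D + q(-37, 28))) = 1/(5193857 + (-54 + (-43)**2)) = 1/(5193857 + (-54 + 1849)) = 1/(5193857 + 1795) = 1/5195652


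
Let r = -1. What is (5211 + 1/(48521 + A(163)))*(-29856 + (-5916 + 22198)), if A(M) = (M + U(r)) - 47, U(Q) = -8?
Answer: -3439729243280/48629 ≈ -7.0734e+7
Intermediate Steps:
A(M) = -55 + M (A(M) = (M - 8) - 47 = (-8 + M) - 47 = -55 + M)
(5211 + 1/(48521 + A(163)))*(-29856 + (-5916 + 22198)) = (5211 + 1/(48521 + (-55 + 163)))*(-29856 + (-5916 + 22198)) = (5211 + 1/(48521 + 108))*(-29856 + 16282) = (5211 + 1/48629)*(-13574) = (253405720/48629)*(-13574) = -3439729243280/48629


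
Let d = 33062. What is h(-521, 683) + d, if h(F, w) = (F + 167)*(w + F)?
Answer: -24286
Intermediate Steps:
h(F, w) = (167 + F)*(F + w)
h(-521, 683) + d = ((-521)² + 167*(-521) + 167*683 - 521*683) + 33062 = (271441 - 87007 + 114061 - 355843) + 33062 = -57348 + 33062 = -24286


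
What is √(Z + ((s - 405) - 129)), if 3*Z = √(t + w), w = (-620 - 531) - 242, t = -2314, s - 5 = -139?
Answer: √(-6012 + 3*I*√3707)/3 ≈ 0.39257 + 25.849*I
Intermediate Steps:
s = -134 (s = 5 - 139 = -134)
w = -1393 (w = -1151 - 242 = -1393)
Z = I*√3707/3 (Z = √(-2314 - 1393)/3 = √(-3707)/3 = (I*√3707)/3 = I*√3707/3 ≈ 20.295*I)
√(Z + ((s - 405) - 129)) = √(I*√3707/3 + ((-134 - 405) - 129)) = √(I*√3707/3 + (-539 - 129)) = √(I*√3707/3 - 668) = √(-668 + I*√3707/3)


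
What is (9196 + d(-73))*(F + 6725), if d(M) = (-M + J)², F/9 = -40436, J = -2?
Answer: -5085442163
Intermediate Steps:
F = -363924 (F = 9*(-40436) = -363924)
d(M) = (-2 - M)² (d(M) = (-M - 2)² = (-2 - M)²)
(9196 + d(-73))*(F + 6725) = (9196 + (2 - 73)²)*(-363924 + 6725) = (9196 + (-71)²)*(-357199) = (9196 + 5041)*(-357199) = 14237*(-357199) = -5085442163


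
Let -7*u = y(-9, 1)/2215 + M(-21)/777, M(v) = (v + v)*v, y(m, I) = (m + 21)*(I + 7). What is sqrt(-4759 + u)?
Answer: I*sqrt(1566311214276445)/573685 ≈ 68.987*I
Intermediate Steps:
y(m, I) = (7 + I)*(21 + m) (y(m, I) = (21 + m)*(7 + I) = (7 + I)*(21 + m))
M(v) = 2*v**2 (M(v) = (2*v)*v = 2*v**2)
u = -96582/573685 (u = -((147 + 7*(-9) + 21*1 + 1*(-9))/2215 + (2*(-21)**2)/777)/7 = -((147 - 63 + 21 - 9)*(1/2215) + (2*441)*(1/777))/7 = -(96*(1/2215) + 882*(1/777))/7 = -(96/2215 + 42/37)/7 = -1/7*96582/81955 = -96582/573685 ≈ -0.16835)
sqrt(-4759 + u) = sqrt(-4759 - 96582/573685) = sqrt(-2730263497/573685) = I*sqrt(1566311214276445)/573685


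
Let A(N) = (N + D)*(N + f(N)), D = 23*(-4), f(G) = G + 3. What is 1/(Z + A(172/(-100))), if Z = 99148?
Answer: 625/61993273 ≈ 1.0082e-5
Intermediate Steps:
f(G) = 3 + G
D = -92
A(N) = (-92 + N)*(3 + 2*N) (A(N) = (N - 92)*(N + (3 + N)) = (-92 + N)*(3 + 2*N))
1/(Z + A(172/(-100))) = 1/(99148 + (-276 - 31132/(-100) + 2*(172/(-100))²)) = 1/(99148 + (-276 - 31132*(-1)/100 + 2*(172*(-1/100))²)) = 1/(99148 + (-276 - 181*(-43/25) + 2*(-43/25)²)) = 1/(99148 + (-276 + 7783/25 + 2*(1849/625))) = 1/(99148 + (-276 + 7783/25 + 3698/625)) = 1/(99148 + 25773/625) = 1/(61993273/625) = 625/61993273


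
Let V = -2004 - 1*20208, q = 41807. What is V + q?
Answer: 19595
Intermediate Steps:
V = -22212 (V = -2004 - 20208 = -22212)
V + q = -22212 + 41807 = 19595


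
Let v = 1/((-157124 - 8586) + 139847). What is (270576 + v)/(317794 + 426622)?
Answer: 6997907087/19252831008 ≈ 0.36347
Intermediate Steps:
v = -1/25863 (v = 1/(-165710 + 139847) = 1/(-25863) = -1/25863 ≈ -3.8665e-5)
(270576 + v)/(317794 + 426622) = (270576 - 1/25863)/(317794 + 426622) = (6997907087/25863)/744416 = (6997907087/25863)*(1/744416) = 6997907087/19252831008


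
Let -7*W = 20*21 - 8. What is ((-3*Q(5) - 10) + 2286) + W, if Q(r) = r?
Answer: 15415/7 ≈ 2202.1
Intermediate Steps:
W = -412/7 (W = -(20*21 - 8)/7 = -(420 - 8)/7 = -⅐*412 = -412/7 ≈ -58.857)
((-3*Q(5) - 10) + 2286) + W = ((-3*5 - 10) + 2286) - 412/7 = ((-15 - 10) + 2286) - 412/7 = (-25 + 2286) - 412/7 = 2261 - 412/7 = 15415/7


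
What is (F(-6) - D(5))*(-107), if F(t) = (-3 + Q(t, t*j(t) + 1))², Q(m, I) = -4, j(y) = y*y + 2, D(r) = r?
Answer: -4708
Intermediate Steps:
j(y) = 2 + y² (j(y) = y² + 2 = 2 + y²)
F(t) = 49 (F(t) = (-3 - 4)² = (-7)² = 49)
(F(-6) - D(5))*(-107) = (49 - 1*5)*(-107) = (49 - 5)*(-107) = 44*(-107) = -4708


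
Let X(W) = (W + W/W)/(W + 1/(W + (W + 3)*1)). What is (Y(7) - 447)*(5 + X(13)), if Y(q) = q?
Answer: -72160/27 ≈ -2672.6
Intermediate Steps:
X(W) = (1 + W)/(W + 1/(3 + 2*W)) (X(W) = (W + 1)/(W + 1/(W + (3 + W)*1)) = (1 + W)/(W + 1/(W + (3 + W))) = (1 + W)/(W + 1/(3 + 2*W)))
(Y(7) - 447)*(5 + X(13)) = (7 - 447)*(5 + (3 + 2*13)/(1 + 2*13)) = -440*(5 + (3 + 26)/(1 + 26)) = -440*(5 + 29/27) = -440*164/27 = -72160/27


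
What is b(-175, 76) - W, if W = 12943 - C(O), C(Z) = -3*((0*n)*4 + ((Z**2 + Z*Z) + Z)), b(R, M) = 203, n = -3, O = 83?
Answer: -54323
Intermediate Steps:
C(Z) = -6*Z**2 - 3*Z (C(Z) = -3*((0*(-3))*4 + ((Z**2 + Z*Z) + Z)) = -3*(0*4 + ((Z**2 + Z**2) + Z)) = -3*(0 + (2*Z**2 + Z)) = -3*(0 + (Z + 2*Z**2)) = -3*(Z + 2*Z**2) = -6*Z**2 - 3*Z)
W = 54526 (W = 12943 - (-3)*83*(1 + 2*83) = 12943 - (-3)*83*(1 + 166) = 12943 - (-3)*83*167 = 12943 - 1*(-41583) = 12943 + 41583 = 54526)
b(-175, 76) - W = 203 - 1*54526 = 203 - 54526 = -54323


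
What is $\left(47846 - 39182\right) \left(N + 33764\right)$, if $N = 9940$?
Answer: $378651456$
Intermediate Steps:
$\left(47846 - 39182\right) \left(N + 33764\right) = \left(47846 - 39182\right) \left(9940 + 33764\right) = 8664 \cdot 43704 = 378651456$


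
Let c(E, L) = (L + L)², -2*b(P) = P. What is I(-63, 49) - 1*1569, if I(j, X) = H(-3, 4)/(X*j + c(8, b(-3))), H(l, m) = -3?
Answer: -1609793/1026 ≈ -1569.0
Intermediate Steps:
b(P) = -P/2
c(E, L) = 4*L² (c(E, L) = (2*L)² = 4*L²)
I(j, X) = -3/(9 + X*j) (I(j, X) = -3/(X*j + 4*(-½*(-3))²) = -3/(X*j + 4*(3/2)²) = -3/(X*j + 4*(9/4)) = -3/(X*j + 9) = -3/(9 + X*j))
I(-63, 49) - 1*1569 = -3/(9 + 49*(-63)) - 1*1569 = -3/(9 - 3087) - 1569 = -3/(-3078) - 1569 = -3*(-1/3078) - 1569 = 1/1026 - 1569 = -1609793/1026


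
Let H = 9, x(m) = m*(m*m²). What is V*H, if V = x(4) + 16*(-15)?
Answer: 144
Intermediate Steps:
x(m) = m⁴ (x(m) = m*m³ = m⁴)
V = 16 (V = 4⁴ + 16*(-15) = 256 - 240 = 16)
V*H = 16*9 = 144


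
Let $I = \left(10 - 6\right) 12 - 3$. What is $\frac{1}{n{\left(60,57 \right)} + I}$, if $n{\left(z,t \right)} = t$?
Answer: $\frac{1}{102} \approx 0.0098039$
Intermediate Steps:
$I = 45$ ($I = \left(10 - 6\right) 12 - 3 = 4 \cdot 12 - 3 = 48 - 3 = 45$)
$\frac{1}{n{\left(60,57 \right)} + I} = \frac{1}{57 + 45} = \frac{1}{102}$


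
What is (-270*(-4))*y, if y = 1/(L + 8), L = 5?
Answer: 1080/13 ≈ 83.077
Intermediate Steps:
y = 1/13 (y = 1/(5 + 8) = 1/13 ≈ 0.076923)
(-270*(-4))*y = -270*(-4)*(1/13) = -45*(-24)*(1/13) = 1080*(1/13) = 1080/13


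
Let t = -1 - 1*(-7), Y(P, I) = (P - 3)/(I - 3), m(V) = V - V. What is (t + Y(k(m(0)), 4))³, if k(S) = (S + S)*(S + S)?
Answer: 27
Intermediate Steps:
m(V) = 0
k(S) = 4*S² (k(S) = (2*S)*(2*S) = 4*S²)
Y(P, I) = (-3 + P)/(-3 + I)
t = 6 (t = -1 + 7 = 6)
(t + Y(k(m(0)), 4))³ = (6 + (-3 + 4*0²)/(-3 + 4))³ = (6 + (-3 + 4*0)/1)³ = (6 + 1*(-3 + 0))³ = (6 + 1*(-3))³ = (6 - 3)³ = 3³ = 27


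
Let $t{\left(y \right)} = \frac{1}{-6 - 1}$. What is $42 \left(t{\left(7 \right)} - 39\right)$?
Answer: $-1644$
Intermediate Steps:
$t{\left(y \right)} = - \frac{1}{7}$ ($t{\left(y \right)} = \frac{1}{-7} = - \frac{1}{7}$)
$42 \left(t{\left(7 \right)} - 39\right) = 42 \left(- \frac{1}{7} - 39\right) = 42 \left(- \frac{274}{7}\right) = -1644$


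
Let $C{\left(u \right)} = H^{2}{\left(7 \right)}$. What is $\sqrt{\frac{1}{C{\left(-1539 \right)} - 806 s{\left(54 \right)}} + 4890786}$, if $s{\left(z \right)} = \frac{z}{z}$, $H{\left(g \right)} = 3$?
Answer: $\frac{\sqrt{3106671283477}}{797} \approx 2211.5$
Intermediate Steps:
$C{\left(u \right)} = 9$ ($C{\left(u \right)} = 3^{2} = 9$)
$s{\left(z \right)} = 1$
$\sqrt{\frac{1}{C{\left(-1539 \right)} - 806 s{\left(54 \right)}} + 4890786} = \sqrt{\frac{1}{9 - 806} + 4890786} = \sqrt{\frac{1}{-797} + 4890786} = \sqrt{- \frac{1}{797} + 4890786} = \sqrt{\frac{3897956441}{797}} = \frac{\sqrt{3106671283477}}{797}$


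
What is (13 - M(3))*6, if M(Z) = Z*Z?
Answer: 24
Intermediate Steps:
M(Z) = Z**2
(13 - M(3))*6 = (13 - 1*3**2)*6 = (13 - 1*9)*6 = (13 - 9)*6 = 4*6 = 24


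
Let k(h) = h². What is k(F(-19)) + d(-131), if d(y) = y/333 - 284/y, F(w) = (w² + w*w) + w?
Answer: 21558956618/43623 ≈ 4.9421e+5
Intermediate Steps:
F(w) = w + 2*w² (F(w) = (w² + w²) + w = 2*w² + w = w + 2*w²)
d(y) = -284/y + y/333 (d(y) = y*(1/333) - 284/y = y/333 - 284/y = -284/y + y/333)
k(F(-19)) + d(-131) = (-19*(1 + 2*(-19)))² + (-284/(-131) + (1/333)*(-131)) = (-19*(1 - 38))² + (-284*(-1/131) - 131/333) = (-19*(-37))² + (284/131 - 131/333) = 703² + 77411/43623 = 494209 + 77411/43623 = 21558956618/43623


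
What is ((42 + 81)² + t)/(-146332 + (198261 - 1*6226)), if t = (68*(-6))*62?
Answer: -10167/45703 ≈ -0.22246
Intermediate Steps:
t = -25296 (t = -408*62 = -25296)
((42 + 81)² + t)/(-146332 + (198261 - 1*6226)) = ((42 + 81)² - 25296)/(-146332 + (198261 - 1*6226)) = (123² - 25296)/(-146332 + (198261 - 6226)) = (15129 - 25296)/(-146332 + 192035) = -10167/45703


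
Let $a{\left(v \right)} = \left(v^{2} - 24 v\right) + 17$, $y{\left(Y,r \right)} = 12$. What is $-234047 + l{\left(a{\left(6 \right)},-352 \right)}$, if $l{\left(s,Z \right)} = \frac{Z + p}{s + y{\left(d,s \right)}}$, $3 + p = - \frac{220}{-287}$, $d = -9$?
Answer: $- \frac{5306445966}{22673} \approx -2.3404 \cdot 10^{5}$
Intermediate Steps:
$a{\left(v \right)} = 17 + v^{2} - 24 v$
$p = - \frac{641}{287}$ ($p = -3 - \frac{220}{-287} = -3 - - \frac{220}{287} = -3 + \frac{220}{287} = - \frac{641}{287} \approx -2.2334$)
$l{\left(s,Z \right)} = \frac{- \frac{641}{287} + Z}{12 + s}$ ($l{\left(s,Z \right)} = \frac{Z - \frac{641}{287}}{s + 12} = \frac{- \frac{641}{287} + Z}{12 + s}$)
$-234047 + l{\left(a{\left(6 \right)},-352 \right)} = -234047 + \frac{- \frac{641}{287} - 352}{12 + \left(17 + 6^{2} - 144\right)} = -234047 + \frac{1}{12 + \left(17 + 36 - 144\right)} \left(- \frac{101665}{287}\right) = -234047 + \frac{1}{12 - 91} \left(- \frac{101665}{287}\right) = -234047 + \frac{1}{-79} \left(- \frac{101665}{287}\right) = -234047 - - \frac{101665}{22673} = -234047 + \frac{101665}{22673} = - \frac{5306445966}{22673}$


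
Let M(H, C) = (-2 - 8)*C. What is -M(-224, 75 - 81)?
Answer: -60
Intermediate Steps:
M(H, C) = -10*C
-M(-224, 75 - 81) = -(-10)*(75 - 81) = -(-10)*(-6) = -1*60 = -60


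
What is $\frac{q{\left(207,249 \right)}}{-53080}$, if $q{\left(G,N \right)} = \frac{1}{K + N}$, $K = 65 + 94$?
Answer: $- \frac{1}{21656640} \approx -4.6175 \cdot 10^{-8}$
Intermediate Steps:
$K = 159$
$q{\left(G,N \right)} = \frac{1}{159 + N}$
$\frac{q{\left(207,249 \right)}}{-53080} = \frac{1}{\left(159 + 249\right) \left(-53080\right)} = \frac{1}{408} \left(- \frac{1}{53080}\right) = - \frac{1}{21656640}$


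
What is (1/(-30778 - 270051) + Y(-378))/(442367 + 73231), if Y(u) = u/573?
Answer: -37904645/29625404671722 ≈ -1.2795e-6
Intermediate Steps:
Y(u) = u/573 (Y(u) = u*(1/573) = u/573)
(1/(-30778 - 270051) + Y(-378))/(442367 + 73231) = (1/(-30778 - 270051) + (1/573)*(-378))/(442367 + 73231) = (1/(-300829) - 126/191)/515598 = (-1/300829 - 126/191)*(1/515598) = -37904645/57458339*1/515598 = -37904645/29625404671722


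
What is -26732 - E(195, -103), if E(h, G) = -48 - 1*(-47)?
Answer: -26731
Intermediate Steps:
E(h, G) = -1 (E(h, G) = -48 + 47 = -1)
-26732 - E(195, -103) = -26732 - 1*(-1) = -26732 + 1 = -26731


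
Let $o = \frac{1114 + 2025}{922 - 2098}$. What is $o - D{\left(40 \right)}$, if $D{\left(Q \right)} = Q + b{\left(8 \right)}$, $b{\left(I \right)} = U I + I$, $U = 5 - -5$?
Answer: $- \frac{153667}{1176} \approx -130.67$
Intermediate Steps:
$U = 10$ ($U = 5 + 5 = 10$)
$b{\left(I \right)} = 11 I$ ($b{\left(I \right)} = 10 I + I = 11 I$)
$D{\left(Q \right)} = 88 + Q$ ($D{\left(Q \right)} = Q + 11 \cdot 8 = Q + 88 = 88 + Q$)
$o = - \frac{3139}{1176}$ ($o = \frac{3139}{-1176} = 3139 \left(- \frac{1}{1176}\right) = - \frac{3139}{1176} \approx -2.6692$)
$o - D{\left(40 \right)} = - \frac{3139}{1176} - \left(88 + 40\right) = - \frac{3139}{1176} - 128 = - \frac{153667}{1176}$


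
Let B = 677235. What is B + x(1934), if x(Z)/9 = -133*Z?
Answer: -1637763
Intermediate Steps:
x(Z) = -1197*Z (x(Z) = 9*(-133*Z) = -1197*Z)
B + x(1934) = 677235 - 1197*1934 = 677235 - 2314998 = -1637763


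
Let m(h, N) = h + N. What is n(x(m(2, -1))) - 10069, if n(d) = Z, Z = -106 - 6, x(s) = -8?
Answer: -10181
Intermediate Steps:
m(h, N) = N + h
Z = -112
n(d) = -112
n(x(m(2, -1))) - 10069 = -112 - 10069 = -10181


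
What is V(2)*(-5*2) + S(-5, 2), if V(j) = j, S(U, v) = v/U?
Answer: -102/5 ≈ -20.400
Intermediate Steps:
V(2)*(-5*2) + S(-5, 2) = 2*(-5*2) + 2/(-5) = 2*(-10) + 2*(-⅕) = -20 - ⅖ = -102/5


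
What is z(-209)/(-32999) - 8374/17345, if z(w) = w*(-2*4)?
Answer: -305334466/572367655 ≈ -0.53346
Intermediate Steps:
z(w) = -8*w (z(w) = w*(-8) = -8*w)
z(-209)/(-32999) - 8374/17345 = -8*(-209)/(-32999) - 8374/17345 = 1672*(-1/32999) - 8374*1/17345 = -1672/32999 - 8374/17345 = -305334466/572367655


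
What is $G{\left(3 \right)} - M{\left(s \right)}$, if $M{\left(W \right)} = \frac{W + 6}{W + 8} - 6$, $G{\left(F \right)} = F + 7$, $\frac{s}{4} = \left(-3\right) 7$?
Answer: $\frac{569}{38} \approx 14.974$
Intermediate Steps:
$s = -84$ ($s = 4 \left(\left(-3\right) 7\right) = 4 \left(-21\right) = -84$)
$G{\left(F \right)} = 7 + F$
$M{\left(W \right)} = -6 + \frac{6 + W}{8 + W}$ ($M{\left(W \right)} = \frac{6 + W}{8 + W} - 6 = -6 + \frac{6 + W}{8 + W}$)
$G{\left(3 \right)} - M{\left(s \right)} = \left(7 + 3\right) - \frac{-42 - -420}{8 - 84} = 10 - \frac{-42 + 420}{-76} = 10 - \left(- \frac{1}{76}\right) 378 = 10 - - \frac{189}{38} = 10 + \frac{189}{38} = \frac{569}{38}$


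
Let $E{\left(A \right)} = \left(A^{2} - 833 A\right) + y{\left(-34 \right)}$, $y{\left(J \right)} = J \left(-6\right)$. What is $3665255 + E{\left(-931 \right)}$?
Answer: $5307743$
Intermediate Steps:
$y{\left(J \right)} = - 6 J$
$E{\left(A \right)} = 204 + A^{2} - 833 A$ ($E{\left(A \right)} = \left(A^{2} - 833 A\right) - -204 = \left(A^{2} - 833 A\right) + 204 = 204 + A^{2} - 833 A$)
$3665255 + E{\left(-931 \right)} = 3665255 + \left(204 + \left(-931\right)^{2} - -775523\right) = 3665255 + \left(204 + 866761 + 775523\right) = 3665255 + 1642488 = 5307743$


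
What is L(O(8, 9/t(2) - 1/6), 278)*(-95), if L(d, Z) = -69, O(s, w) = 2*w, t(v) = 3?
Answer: 6555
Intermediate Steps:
L(O(8, 9/t(2) - 1/6), 278)*(-95) = -69*(-95) = 6555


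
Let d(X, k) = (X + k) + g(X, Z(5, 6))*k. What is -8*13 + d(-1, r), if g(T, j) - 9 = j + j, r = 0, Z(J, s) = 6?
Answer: -105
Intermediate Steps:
g(T, j) = 9 + 2*j (g(T, j) = 9 + (j + j) = 9 + 2*j)
d(X, k) = X + 22*k (d(X, k) = (X + k) + (9 + 2*6)*k = (X + k) + (9 + 12)*k = (X + k) + 21*k = X + 22*k)
-8*13 + d(-1, r) = -8*13 + (-1 + 22*0) = -104 + (-1 + 0) = -104 - 1 = -105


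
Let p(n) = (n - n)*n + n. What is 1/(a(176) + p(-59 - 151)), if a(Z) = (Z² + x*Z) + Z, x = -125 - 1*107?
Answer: -1/9890 ≈ -0.00010111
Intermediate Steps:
x = -232 (x = -125 - 107 = -232)
a(Z) = Z² - 231*Z (a(Z) = (Z² - 232*Z) + Z = Z² - 231*Z)
p(n) = n (p(n) = 0*n + n = 0 + n = n)
1/(a(176) + p(-59 - 151)) = 1/(176*(-231 + 176) + (-59 - 151)) = 1/(176*(-55) - 210) = 1/(-9680 - 210) = 1/(-9890) = -1/9890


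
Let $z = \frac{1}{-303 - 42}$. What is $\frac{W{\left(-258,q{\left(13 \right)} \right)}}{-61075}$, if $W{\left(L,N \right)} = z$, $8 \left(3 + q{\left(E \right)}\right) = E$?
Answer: $\frac{1}{21070875} \approx 4.7459 \cdot 10^{-8}$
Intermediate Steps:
$q{\left(E \right)} = -3 + \frac{E}{8}$
$z = - \frac{1}{345}$ ($z = \frac{1}{-345} = - \frac{1}{345} \approx -0.0028986$)
$W{\left(L,N \right)} = - \frac{1}{345}$
$\frac{W{\left(-258,q{\left(13 \right)} \right)}}{-61075} = - \frac{1}{345 \left(-61075\right)} = \left(- \frac{1}{345}\right) \left(- \frac{1}{61075}\right) = \frac{1}{21070875}$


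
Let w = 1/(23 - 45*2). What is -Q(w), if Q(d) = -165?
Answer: 165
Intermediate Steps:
w = -1/67 (w = 1/(23 - 90) = 1/(-67) = -1/67 ≈ -0.014925)
-Q(w) = -1*(-165) = 165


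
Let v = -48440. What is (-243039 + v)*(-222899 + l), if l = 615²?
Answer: -45274267154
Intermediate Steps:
l = 378225
(-243039 + v)*(-222899 + l) = (-243039 - 48440)*(-222899 + 378225) = -291479*155326 = -45274267154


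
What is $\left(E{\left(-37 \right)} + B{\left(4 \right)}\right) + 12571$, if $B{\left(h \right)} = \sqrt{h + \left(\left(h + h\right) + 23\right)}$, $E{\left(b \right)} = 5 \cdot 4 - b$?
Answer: $12628 + \sqrt{35} \approx 12634.0$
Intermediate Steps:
$E{\left(b \right)} = 20 - b$
$B{\left(h \right)} = \sqrt{23 + 3 h}$ ($B{\left(h \right)} = \sqrt{h + \left(2 h + 23\right)} = \sqrt{h + \left(23 + 2 h\right)} = \sqrt{23 + 3 h}$)
$\left(E{\left(-37 \right)} + B{\left(4 \right)}\right) + 12571 = \left(\left(20 - -37\right) + \sqrt{23 + 3 \cdot 4}\right) + 12571 = \left(\left(20 + 37\right) + \sqrt{23 + 12}\right) + 12571 = \left(57 + \sqrt{35}\right) + 12571 = 12628 + \sqrt{35}$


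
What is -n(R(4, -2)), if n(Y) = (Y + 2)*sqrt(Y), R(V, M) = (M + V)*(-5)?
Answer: 8*I*sqrt(10) ≈ 25.298*I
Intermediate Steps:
R(V, M) = -5*M - 5*V
n(Y) = sqrt(Y)*(2 + Y) (n(Y) = (2 + Y)*sqrt(Y) = sqrt(Y)*(2 + Y))
-n(R(4, -2)) = -sqrt(-5*(-2) - 5*4)*(2 + (-5*(-2) - 5*4)) = -sqrt(10 - 20)*(2 + (10 - 20)) = -sqrt(-10)*(2 - 10) = -I*sqrt(10)*(-8) = -(-8)*I*sqrt(10) = 8*I*sqrt(10)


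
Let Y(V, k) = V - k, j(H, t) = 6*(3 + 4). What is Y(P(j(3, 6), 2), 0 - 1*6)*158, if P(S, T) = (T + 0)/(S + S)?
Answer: 19987/21 ≈ 951.76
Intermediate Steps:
j(H, t) = 42 (j(H, t) = 6*7 = 42)
P(S, T) = T/(2*S) (P(S, T) = T/((2*S)) = T*(1/(2*S)) = T/(2*S))
Y(P(j(3, 6), 2), 0 - 1*6)*158 = ((½)*2/42 - (0 - 1*6))*158 = ((½)*2*(1/42) - (0 - 6))*158 = (1/42 - 1*(-6))*158 = (1/42 + 6)*158 = (253/42)*158 = 19987/21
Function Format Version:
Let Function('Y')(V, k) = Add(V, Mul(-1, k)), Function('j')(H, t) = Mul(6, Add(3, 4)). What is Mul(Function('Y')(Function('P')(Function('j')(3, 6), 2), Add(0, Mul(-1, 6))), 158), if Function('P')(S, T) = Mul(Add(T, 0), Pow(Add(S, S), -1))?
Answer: Rational(19987, 21) ≈ 951.76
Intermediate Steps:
Function('j')(H, t) = 42 (Function('j')(H, t) = Mul(6, 7) = 42)
Function('P')(S, T) = Mul(Rational(1, 2), T, Pow(S, -1)) (Function('P')(S, T) = Mul(T, Pow(Mul(2, S), -1)) = Mul(T, Mul(Rational(1, 2), Pow(S, -1))) = Mul(Rational(1, 2), T, Pow(S, -1)))
Mul(Function('Y')(Function('P')(Function('j')(3, 6), 2), Add(0, Mul(-1, 6))), 158) = Mul(Add(Mul(Rational(1, 2), 2, Pow(42, -1)), Mul(-1, Add(0, Mul(-1, 6)))), 158) = Mul(Add(Mul(Rational(1, 2), 2, Rational(1, 42)), Mul(-1, Add(0, -6))), 158) = Mul(Add(Rational(1, 42), Mul(-1, -6)), 158) = Mul(Add(Rational(1, 42), 6), 158) = Mul(Rational(253, 42), 158) = Rational(19987, 21)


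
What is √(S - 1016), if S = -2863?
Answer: 3*I*√431 ≈ 62.282*I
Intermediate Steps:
√(S - 1016) = √(-2863 - 1016) = √(-3879) = 3*I*√431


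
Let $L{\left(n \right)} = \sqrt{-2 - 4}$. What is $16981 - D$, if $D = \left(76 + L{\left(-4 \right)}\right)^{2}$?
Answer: $11211 - 152 i \sqrt{6} \approx 11211.0 - 372.32 i$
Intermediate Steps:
$L{\left(n \right)} = i \sqrt{6}$ ($L{\left(n \right)} = \sqrt{-6} = i \sqrt{6}$)
$D = \left(76 + i \sqrt{6}\right)^{2} \approx 5770.0 + 372.32 i$
$16981 - D = 16981 - \left(76 + i \sqrt{6}\right)^{2}$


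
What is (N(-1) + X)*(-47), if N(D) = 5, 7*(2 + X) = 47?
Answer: -3196/7 ≈ -456.57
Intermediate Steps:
X = 33/7 (X = -2 + (⅐)*47 = -2 + 47/7 = 33/7 ≈ 4.7143)
(N(-1) + X)*(-47) = (5 + 33/7)*(-47) = (68/7)*(-47) = -3196/7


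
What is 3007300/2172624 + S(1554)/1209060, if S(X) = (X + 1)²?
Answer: 18519719345/5472568278 ≈ 3.3841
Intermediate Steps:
S(X) = (1 + X)²
3007300/2172624 + S(1554)/1209060 = 3007300/2172624 + (1 + 1554)²/1209060 = 3007300*(1/2172624) + 1555²*(1/1209060) = 751825/543156 + 2418025*(1/1209060) = 751825/543156 + 483605/241812 = 18519719345/5472568278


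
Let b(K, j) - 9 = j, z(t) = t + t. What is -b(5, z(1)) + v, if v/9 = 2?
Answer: 7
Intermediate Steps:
z(t) = 2*t
b(K, j) = 9 + j
v = 18 (v = 9*2 = 18)
-b(5, z(1)) + v = -(9 + 2*1) + 18 = -(9 + 2) + 18 = -1*11 + 18 = -11 + 18 = 7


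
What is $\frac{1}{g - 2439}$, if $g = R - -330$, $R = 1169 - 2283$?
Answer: $- \frac{1}{3223} \approx -0.00031027$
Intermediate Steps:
$R = -1114$ ($R = 1169 - 2283 = -1114$)
$g = -784$ ($g = -1114 - -330 = -1114 + 330 = -784$)
$\frac{1}{g - 2439} = \frac{1}{-784 - 2439} = \frac{1}{-3223} = - \frac{1}{3223}$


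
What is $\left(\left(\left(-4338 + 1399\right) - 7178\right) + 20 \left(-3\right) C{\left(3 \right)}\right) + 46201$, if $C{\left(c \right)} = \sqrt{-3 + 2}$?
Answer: $36084 - 60 i \approx 36084.0 - 60.0 i$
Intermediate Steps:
$C{\left(c \right)} = i$ ($C{\left(c \right)} = \sqrt{-1} = i$)
$\left(\left(\left(-4338 + 1399\right) - 7178\right) + 20 \left(-3\right) C{\left(3 \right)}\right) + 46201 = \left(\left(\left(-4338 + 1399\right) - 7178\right) + 20 \left(-3\right) i\right) + 46201 = \left(\left(-2939 - 7178\right) - 60 i\right) + 46201 = \left(-10117 - 60 i\right) + 46201 = 36084 - 60 i$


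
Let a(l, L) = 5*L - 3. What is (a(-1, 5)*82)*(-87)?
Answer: -156948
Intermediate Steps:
a(l, L) = -3 + 5*L
(a(-1, 5)*82)*(-87) = ((-3 + 5*5)*82)*(-87) = ((-3 + 25)*82)*(-87) = (22*82)*(-87) = 1804*(-87) = -156948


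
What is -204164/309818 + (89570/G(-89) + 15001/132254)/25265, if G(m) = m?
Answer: -361712742316691/517612515894790 ≈ -0.69881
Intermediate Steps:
-204164/309818 + (89570/G(-89) + 15001/132254)/25265 = -204164/309818 + (89570/(-89) + 15001/132254)/25265 = -204164*1/309818 + (89570*(-1/89) + 15001*(1/132254))*(1/25265) = -102082/154909 + (-89570/89 + 15001/132254)*(1/25265) = -102082/154909 - 133086019/132254*1/25265 = -102082/154909 - 133086019/3341397310 = -361712742316691/517612515894790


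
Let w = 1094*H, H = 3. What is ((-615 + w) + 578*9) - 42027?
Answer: -34158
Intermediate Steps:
w = 3282 (w = 1094*3 = 3282)
((-615 + w) + 578*9) - 42027 = ((-615 + 3282) + 578*9) - 42027 = (2667 + 5202) - 42027 = 7869 - 42027 = -34158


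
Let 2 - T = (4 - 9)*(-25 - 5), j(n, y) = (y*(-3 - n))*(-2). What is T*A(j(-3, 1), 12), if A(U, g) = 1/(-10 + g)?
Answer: -74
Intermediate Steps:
j(n, y) = -2*y*(-3 - n)
T = -148 (T = 2 - (4 - 9)*(-25 - 5) = 2 - (-5)*(-30) = 2 - 1*150 = 2 - 150 = -148)
T*A(j(-3, 1), 12) = -148/(-10 + 12) = -148/2 = -148*½ = -74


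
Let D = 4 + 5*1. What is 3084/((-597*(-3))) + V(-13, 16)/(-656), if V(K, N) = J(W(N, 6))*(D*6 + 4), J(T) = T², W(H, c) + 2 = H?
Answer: -764041/48954 ≈ -15.607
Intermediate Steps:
D = 9 (D = 4 + 5 = 9)
W(H, c) = -2 + H
V(K, N) = 58*(-2 + N)² (V(K, N) = (-2 + N)²*(9*6 + 4) = (-2 + N)²*(54 + 4) = (-2 + N)²*58 = 58*(-2 + N)²)
3084/((-597*(-3))) + V(-13, 16)/(-656) = 3084/((-597*(-3))) + (58*(-2 + 16)²)/(-656) = 3084/1791 + (58*14²)*(-1/656) = 3084*(1/1791) + (58*196)*(-1/656) = 1028/597 + 11368*(-1/656) = 1028/597 - 1421/82 = -764041/48954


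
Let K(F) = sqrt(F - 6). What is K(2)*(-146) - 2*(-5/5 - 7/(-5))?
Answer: -4/5 - 292*I ≈ -0.8 - 292.0*I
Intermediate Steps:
K(F) = sqrt(-6 + F)
K(2)*(-146) - 2*(-5/5 - 7/(-5)) = sqrt(-6 + 2)*(-146) - 2*(-5/5 - 7/(-5)) = sqrt(-4)*(-146) - 2*(-5*1/5 - 7*(-1/5)) = (2*I)*(-146) - 2*(-1 + 7/5) = -292*I - 2*2/5 = -292*I - 4/5 = -4/5 - 292*I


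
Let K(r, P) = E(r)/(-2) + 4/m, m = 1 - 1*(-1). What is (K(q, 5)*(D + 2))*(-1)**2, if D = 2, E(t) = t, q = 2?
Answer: 4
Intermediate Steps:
m = 2 (m = 1 + 1 = 2)
K(r, P) = 2 - r/2 (K(r, P) = r/(-2) + 4/2 = r*(-1/2) + 4*(1/2) = -r/2 + 2 = 2 - r/2)
(K(q, 5)*(D + 2))*(-1)**2 = ((2 - 1/2*2)*(2 + 2))*(-1)**2 = ((2 - 1)*4)*1 = (1*4)*1 = 4*1 = 4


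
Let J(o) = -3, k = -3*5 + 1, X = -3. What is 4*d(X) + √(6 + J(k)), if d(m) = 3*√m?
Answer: √3*(1 + 12*I) ≈ 1.732 + 20.785*I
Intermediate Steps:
k = -14 (k = -15 + 1 = -14)
4*d(X) + √(6 + J(k)) = 4*(3*√(-3)) + √(6 - 3) = 4*(3*(I*√3)) + √3 = 4*(3*I*√3) + √3 = 12*I*√3 + √3 = √3 + 12*I*√3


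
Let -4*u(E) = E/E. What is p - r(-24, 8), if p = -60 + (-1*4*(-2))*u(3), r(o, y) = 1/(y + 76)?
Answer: -5209/84 ≈ -62.012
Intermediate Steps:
r(o, y) = 1/(76 + y)
u(E) = -¼ (u(E) = -E/(4*E) = -¼*1 = -¼)
p = -62 (p = -60 + (-1*4*(-2))*(-¼) = -60 - 4*(-2)*(-¼) = -60 + 8*(-¼) = -60 - 2 = -62)
p - r(-24, 8) = -62 - 1/(76 + 8) = -62 - 1/84 = -5209/84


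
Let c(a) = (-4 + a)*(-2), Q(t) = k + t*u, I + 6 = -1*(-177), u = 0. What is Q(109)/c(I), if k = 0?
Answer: 0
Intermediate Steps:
I = 171 (I = -6 - 1*(-177) = -6 + 177 = 171)
Q(t) = 0 (Q(t) = 0 + t*0 = 0 + 0 = 0)
c(a) = 8 - 2*a
Q(109)/c(I) = 0/(8 - 2*171) = 0/(8 - 342) = 0/(-334) = 0*(-1/334) = 0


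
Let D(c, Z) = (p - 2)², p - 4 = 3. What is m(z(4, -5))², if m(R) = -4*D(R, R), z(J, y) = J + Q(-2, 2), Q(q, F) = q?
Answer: 10000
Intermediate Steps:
p = 7 (p = 4 + 3 = 7)
D(c, Z) = 25 (D(c, Z) = (7 - 2)² = 5² = 25)
z(J, y) = -2 + J (z(J, y) = J - 2 = -2 + J)
m(R) = -100 (m(R) = -4*25 = -100)
m(z(4, -5))² = (-100)² = 10000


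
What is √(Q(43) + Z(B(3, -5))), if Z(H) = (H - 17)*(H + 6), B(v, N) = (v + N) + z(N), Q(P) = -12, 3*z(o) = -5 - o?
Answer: 2*I*√22 ≈ 9.3808*I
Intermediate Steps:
z(o) = -5/3 - o/3 (z(o) = (-5 - o)/3 = -5/3 - o/3)
B(v, N) = -5/3 + v + 2*N/3 (B(v, N) = (v + N) + (-5/3 - N/3) = (N + v) + (-5/3 - N/3) = -5/3 + v + 2*N/3)
Z(H) = (-17 + H)*(6 + H)
√(Q(43) + Z(B(3, -5))) = √(-12 + (-102 + (-5/3 + 3 + (⅔)*(-5))² - 11*(-5/3 + 3 + (⅔)*(-5)))) = √(-12 + (-102 + (-5/3 + 3 - 10/3)² - 11*(-5/3 + 3 - 10/3))) = √(-12 + (-102 + (-2)² - 11*(-2))) = √(-12 + (-102 + 4 + 22)) = √(-12 - 76) = √(-88) = 2*I*√22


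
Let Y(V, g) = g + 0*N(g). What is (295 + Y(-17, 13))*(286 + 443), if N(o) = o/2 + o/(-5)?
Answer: 224532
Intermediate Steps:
N(o) = 3*o/10 (N(o) = o*(½) + o*(-⅕) = o/2 - o/5 = 3*o/10)
Y(V, g) = g (Y(V, g) = g + 0*(3*g/10) = g + 0 = g)
(295 + Y(-17, 13))*(286 + 443) = (295 + 13)*(286 + 443) = 308*729 = 224532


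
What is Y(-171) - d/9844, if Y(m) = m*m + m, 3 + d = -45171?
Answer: 143105127/4922 ≈ 29075.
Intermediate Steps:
d = -45174 (d = -3 - 45171 = -45174)
Y(m) = m + m² (Y(m) = m² + m = m + m²)
Y(-171) - d/9844 = -171*(1 - 171) - (-45174)/9844 = -171*(-170) - (-45174)/9844 = 29070 - 1*(-22587/4922) = 29070 + 22587/4922 = 143105127/4922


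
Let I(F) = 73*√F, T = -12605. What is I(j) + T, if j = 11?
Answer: -12605 + 73*√11 ≈ -12363.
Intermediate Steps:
I(j) + T = 73*√11 - 12605 = -12605 + 73*√11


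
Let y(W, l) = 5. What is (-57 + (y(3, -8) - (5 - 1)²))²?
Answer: 4624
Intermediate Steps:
(-57 + (y(3, -8) - (5 - 1)²))² = (-57 + (5 - (5 - 1)²))² = (-57 + (5 - 1*4²))² = (-57 + (5 - 1*16))² = (-57 + (5 - 16))² = (-57 - 11)² = (-68)² = 4624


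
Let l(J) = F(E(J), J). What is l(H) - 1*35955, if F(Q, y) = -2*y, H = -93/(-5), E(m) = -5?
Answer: -179961/5 ≈ -35992.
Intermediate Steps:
H = 93/5 (H = -93*(-1/5) = 93/5 ≈ 18.600)
l(J) = -2*J
l(H) - 1*35955 = -2*93/5 - 1*35955 = -186/5 - 35955 = -179961/5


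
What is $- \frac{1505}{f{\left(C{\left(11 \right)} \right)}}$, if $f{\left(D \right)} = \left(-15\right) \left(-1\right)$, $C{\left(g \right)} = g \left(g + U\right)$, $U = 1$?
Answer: $- \frac{301}{3} \approx -100.33$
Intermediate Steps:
$C{\left(g \right)} = g \left(1 + g\right)$ ($C{\left(g \right)} = g \left(g + 1\right) = g \left(1 + g\right)$)
$f{\left(D \right)} = 15$
$- \frac{1505}{f{\left(C{\left(11 \right)} \right)}} = - \frac{1505}{15} = \left(-1\right) \frac{301}{3} = - \frac{301}{3}$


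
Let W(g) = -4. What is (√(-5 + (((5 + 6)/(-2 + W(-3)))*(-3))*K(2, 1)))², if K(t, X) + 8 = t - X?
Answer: -87/2 ≈ -43.500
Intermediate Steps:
K(t, X) = -8 + t - X (K(t, X) = -8 + (t - X) = -8 + t - X)
(√(-5 + (((5 + 6)/(-2 + W(-3)))*(-3))*K(2, 1)))² = (√(-5 + (((5 + 6)/(-2 - 4))*(-3))*(-8 + 2 - 1*1)))² = (√(-5 + ((11/(-6))*(-3))*(-8 + 2 - 1)))² = (√(-5 + ((11*(-⅙))*(-3))*(-7)))² = (√(-5 - 11/6*(-3)*(-7)))² = (√(-5 + (11/2)*(-7)))² = (√(-5 - 77/2))² = (√(-87/2))² = (I*√174/2)² = -87/2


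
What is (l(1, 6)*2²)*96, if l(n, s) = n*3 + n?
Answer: 1536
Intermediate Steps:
l(n, s) = 4*n (l(n, s) = 3*n + n = 4*n)
(l(1, 6)*2²)*96 = ((4*1)*2²)*96 = (4*4)*96 = 16*96 = 1536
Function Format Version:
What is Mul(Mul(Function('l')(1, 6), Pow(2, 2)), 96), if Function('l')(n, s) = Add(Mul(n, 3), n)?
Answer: 1536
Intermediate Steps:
Function('l')(n, s) = Mul(4, n) (Function('l')(n, s) = Add(Mul(3, n), n) = Mul(4, n))
Mul(Mul(Function('l')(1, 6), Pow(2, 2)), 96) = Mul(Mul(Mul(4, 1), Pow(2, 2)), 96) = Mul(Mul(4, 4), 96) = Mul(16, 96) = 1536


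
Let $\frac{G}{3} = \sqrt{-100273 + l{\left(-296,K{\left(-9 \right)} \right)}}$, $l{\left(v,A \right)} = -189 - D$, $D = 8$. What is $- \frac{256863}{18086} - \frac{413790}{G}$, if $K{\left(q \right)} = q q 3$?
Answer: $- \frac{256863}{18086} + \frac{13793 i \sqrt{100470}}{10047} \approx -14.202 + 435.15 i$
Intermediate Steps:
$K{\left(q \right)} = 3 q^{2}$ ($K{\left(q \right)} = q^{2} \cdot 3 = 3 q^{2}$)
$l{\left(v,A \right)} = -197$ ($l{\left(v,A \right)} = -189 - 8 = -197$)
$G = 3 i \sqrt{100470}$ ($G = 3 \sqrt{-100273 - 197} = 3 \sqrt{-100470} = 3 i \sqrt{100470} \approx 950.91 i$)
$- \frac{256863}{18086} - \frac{413790}{G} = - \frac{256863}{18086} - \frac{413790}{3 i \sqrt{100470}} = \left(-256863\right) \frac{1}{18086} - 413790 \left(- \frac{i \sqrt{100470}}{301410}\right) = - \frac{256863}{18086} + \frac{13793 i \sqrt{100470}}{10047}$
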